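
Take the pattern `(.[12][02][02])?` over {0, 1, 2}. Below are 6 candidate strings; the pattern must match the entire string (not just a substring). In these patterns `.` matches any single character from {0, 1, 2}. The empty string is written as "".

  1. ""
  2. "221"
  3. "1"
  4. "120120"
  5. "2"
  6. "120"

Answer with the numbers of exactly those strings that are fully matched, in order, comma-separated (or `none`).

1 → match
2 → no match
3 → no match
4 → no match
5 → no match
6 → no match

1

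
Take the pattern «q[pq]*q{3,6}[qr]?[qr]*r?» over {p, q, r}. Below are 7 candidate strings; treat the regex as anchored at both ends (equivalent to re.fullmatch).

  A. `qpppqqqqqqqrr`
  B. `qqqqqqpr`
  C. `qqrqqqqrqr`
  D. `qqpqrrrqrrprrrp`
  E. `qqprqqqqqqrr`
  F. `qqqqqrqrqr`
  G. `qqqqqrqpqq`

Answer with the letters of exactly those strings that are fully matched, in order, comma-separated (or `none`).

A → match
B. `qqqqqqpr` → no match
C. `qqrqqqqrqr` → no match
D → no match
E. `qqprqqqqqqrr` → no match
F. `qqqqqrqrqr` → match
G. `qqqqqrqpqq` → no match

A, F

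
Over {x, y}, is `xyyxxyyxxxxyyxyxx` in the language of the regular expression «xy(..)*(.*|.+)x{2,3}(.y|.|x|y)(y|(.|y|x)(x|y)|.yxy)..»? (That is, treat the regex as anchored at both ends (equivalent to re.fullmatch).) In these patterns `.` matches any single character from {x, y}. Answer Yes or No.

Yes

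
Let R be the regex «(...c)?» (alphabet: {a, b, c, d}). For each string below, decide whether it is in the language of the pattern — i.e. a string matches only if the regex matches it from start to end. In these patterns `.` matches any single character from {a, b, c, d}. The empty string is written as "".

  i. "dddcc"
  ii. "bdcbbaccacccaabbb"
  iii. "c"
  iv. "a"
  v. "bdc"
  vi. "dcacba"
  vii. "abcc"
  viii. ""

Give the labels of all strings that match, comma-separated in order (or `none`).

vii, viii

i → no match
ii → no match
iii → no match
iv → no match
v → no match
vi → no match
vii → match
viii → match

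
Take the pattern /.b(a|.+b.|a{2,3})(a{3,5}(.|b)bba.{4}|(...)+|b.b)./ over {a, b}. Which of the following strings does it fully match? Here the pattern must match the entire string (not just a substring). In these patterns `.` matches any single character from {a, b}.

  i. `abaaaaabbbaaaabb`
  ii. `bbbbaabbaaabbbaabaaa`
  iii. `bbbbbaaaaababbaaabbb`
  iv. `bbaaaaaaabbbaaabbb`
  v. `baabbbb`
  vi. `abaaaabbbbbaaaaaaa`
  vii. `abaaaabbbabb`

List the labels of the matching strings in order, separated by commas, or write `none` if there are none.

i → match
ii → match
iii → no match
iv → match
v → no match
vi → match
vii → match

i, ii, iv, vi, vii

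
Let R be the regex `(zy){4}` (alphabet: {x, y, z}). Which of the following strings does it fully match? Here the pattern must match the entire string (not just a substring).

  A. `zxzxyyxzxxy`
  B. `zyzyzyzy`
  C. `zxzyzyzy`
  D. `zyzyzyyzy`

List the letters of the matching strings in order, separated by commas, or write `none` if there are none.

B

A. `zxzxyyxzxxy` → no match — must start with `zy`
B. `zyzyzyzy` → match
C. `zxzyzyzy` → no match — must start with `zy`
D. `zyzyzyyzy` → no match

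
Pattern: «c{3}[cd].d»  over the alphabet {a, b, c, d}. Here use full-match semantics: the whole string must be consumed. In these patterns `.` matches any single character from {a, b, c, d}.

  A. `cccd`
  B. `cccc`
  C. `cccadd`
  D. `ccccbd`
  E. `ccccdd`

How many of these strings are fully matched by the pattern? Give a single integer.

A → no match
B → no match — must end with `d`
C → no match
D → match
E → match
Total matched: 2

2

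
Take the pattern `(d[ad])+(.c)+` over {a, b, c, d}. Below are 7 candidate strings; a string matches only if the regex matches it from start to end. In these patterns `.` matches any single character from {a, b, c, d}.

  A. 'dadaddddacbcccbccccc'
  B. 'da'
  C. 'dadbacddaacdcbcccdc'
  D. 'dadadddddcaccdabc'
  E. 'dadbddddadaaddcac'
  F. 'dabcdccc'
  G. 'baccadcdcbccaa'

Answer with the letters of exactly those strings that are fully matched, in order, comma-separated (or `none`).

A, F

A → match
B → no match — must end with 'c'
C → no match
D → no match
E → no match
F → match
G → no match — must start with 'd'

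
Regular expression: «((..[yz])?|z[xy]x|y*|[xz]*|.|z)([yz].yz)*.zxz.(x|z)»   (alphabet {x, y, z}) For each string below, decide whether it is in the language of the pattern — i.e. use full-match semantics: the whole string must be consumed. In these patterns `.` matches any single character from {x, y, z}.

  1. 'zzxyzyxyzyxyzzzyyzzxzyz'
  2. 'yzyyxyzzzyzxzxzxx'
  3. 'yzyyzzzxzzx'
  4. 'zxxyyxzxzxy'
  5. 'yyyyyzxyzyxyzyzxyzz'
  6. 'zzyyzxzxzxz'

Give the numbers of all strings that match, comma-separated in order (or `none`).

1 → no match
2 → match
3 → match
4 → no match
5 → no match
6 → match

2, 3, 6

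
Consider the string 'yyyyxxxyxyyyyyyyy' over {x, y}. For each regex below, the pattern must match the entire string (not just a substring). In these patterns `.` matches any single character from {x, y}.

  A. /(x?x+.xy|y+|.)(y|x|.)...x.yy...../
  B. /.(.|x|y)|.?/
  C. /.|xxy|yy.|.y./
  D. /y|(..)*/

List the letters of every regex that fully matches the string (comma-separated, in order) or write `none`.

A → match
B → no match
C → no match
D → no match

A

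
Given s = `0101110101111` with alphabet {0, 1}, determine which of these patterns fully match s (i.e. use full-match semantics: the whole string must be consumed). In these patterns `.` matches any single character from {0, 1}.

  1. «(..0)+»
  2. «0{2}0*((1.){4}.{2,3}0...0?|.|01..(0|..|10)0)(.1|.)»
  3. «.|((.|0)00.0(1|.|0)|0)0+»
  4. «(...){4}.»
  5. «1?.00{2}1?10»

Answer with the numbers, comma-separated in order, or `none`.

4

1 → no match — must end with `0`
2 → no match
3 → no match
4 → match
5 → no match — must end with `10`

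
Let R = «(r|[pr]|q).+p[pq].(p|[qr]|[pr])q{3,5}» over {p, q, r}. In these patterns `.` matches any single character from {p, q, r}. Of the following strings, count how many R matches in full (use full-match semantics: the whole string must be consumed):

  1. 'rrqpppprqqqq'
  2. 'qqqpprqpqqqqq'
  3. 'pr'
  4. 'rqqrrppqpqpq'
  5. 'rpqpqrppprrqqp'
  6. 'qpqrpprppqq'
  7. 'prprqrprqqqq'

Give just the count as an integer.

1

1. 'rrqpppprqqqq' → match
2 → no match
3. 'pr' → no match — must end with 'q'
4. 'rqqrrppqpqpq' → no match
5 → no match — must end with 'q'
6. 'qpqrpprppqq' → no match
7. 'prprqrprqqqq' → no match
Total matched: 1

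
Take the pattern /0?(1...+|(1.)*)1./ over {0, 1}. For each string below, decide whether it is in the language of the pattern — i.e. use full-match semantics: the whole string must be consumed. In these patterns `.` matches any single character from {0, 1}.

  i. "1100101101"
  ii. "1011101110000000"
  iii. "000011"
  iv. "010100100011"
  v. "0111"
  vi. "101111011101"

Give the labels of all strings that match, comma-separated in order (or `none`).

iv

i. "1100101101" → no match
ii → no match
iii. "000011" → no match
iv. "010100100011" → match
v. "0111" → no match
vi. "101111011101" → no match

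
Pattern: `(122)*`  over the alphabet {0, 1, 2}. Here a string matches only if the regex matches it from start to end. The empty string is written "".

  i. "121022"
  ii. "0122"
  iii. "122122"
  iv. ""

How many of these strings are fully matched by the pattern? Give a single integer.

i → no match
ii → no match
iii → match
iv → match
Total matched: 2

2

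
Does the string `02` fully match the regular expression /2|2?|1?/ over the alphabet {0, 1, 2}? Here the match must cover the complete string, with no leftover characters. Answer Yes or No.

No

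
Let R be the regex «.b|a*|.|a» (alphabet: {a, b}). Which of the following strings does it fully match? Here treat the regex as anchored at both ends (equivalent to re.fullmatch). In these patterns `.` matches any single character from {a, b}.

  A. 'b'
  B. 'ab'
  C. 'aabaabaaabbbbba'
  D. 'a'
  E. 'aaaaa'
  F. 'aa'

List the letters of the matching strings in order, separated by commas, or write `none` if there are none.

A. 'b' → match
B. 'ab' → match
C → no match
D. 'a' → match
E. 'aaaaa' → match
F. 'aa' → match

A, B, D, E, F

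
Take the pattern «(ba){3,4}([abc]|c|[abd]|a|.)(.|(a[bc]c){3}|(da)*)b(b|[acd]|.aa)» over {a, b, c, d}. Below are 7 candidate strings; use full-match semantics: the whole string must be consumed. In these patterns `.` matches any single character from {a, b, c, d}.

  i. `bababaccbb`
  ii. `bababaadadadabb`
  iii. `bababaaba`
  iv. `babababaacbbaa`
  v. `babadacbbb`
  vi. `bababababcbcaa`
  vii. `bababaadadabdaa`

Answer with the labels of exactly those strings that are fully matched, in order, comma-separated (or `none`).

i, ii, iii, iv, vi, vii

i. `bababaccbb` → match
ii → match
iii. `bababaaba` → match
iv → match
v. `babadacbbb` → no match
vi → match
vii → match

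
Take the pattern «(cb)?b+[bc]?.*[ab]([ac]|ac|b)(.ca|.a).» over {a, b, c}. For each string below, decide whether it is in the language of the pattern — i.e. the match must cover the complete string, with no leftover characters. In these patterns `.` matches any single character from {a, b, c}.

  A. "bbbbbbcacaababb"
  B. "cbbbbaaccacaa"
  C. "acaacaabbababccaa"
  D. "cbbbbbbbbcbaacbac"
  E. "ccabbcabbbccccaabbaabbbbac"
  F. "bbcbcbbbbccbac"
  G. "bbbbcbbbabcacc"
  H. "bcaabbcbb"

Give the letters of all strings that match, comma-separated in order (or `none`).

D

A → no match
B → no match
C → no match
D → match
E → no match
F → no match
G → no match
H → no match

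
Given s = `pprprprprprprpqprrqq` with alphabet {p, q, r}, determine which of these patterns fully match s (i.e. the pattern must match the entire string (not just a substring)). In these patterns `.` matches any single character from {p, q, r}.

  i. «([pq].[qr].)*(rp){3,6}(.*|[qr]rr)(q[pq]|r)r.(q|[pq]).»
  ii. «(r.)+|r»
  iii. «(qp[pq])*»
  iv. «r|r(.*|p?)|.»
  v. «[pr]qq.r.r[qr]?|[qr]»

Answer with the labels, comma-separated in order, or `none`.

i → match
ii → no match — must start with `r`
iii → no match
iv → no match
v → no match

i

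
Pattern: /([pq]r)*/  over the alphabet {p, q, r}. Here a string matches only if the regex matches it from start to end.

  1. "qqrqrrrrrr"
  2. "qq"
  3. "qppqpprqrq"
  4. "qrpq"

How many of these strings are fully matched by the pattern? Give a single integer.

0

1 → no match
2 → no match
3 → no match
4 → no match
Total matched: 0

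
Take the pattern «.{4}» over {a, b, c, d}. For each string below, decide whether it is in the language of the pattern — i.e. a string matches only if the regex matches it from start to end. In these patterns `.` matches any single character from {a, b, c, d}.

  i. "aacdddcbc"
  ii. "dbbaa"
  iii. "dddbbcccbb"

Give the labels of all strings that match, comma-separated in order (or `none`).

none

i → no match
ii → no match
iii → no match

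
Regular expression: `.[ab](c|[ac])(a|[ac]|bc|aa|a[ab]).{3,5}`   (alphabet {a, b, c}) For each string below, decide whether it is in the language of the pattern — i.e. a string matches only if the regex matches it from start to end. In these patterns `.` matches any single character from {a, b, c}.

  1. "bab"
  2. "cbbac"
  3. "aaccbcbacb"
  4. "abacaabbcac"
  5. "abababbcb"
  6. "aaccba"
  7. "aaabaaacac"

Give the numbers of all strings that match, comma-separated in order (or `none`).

none

1 → no match
2 → no match
3 → no match
4 → no match
5 → no match
6 → no match
7 → no match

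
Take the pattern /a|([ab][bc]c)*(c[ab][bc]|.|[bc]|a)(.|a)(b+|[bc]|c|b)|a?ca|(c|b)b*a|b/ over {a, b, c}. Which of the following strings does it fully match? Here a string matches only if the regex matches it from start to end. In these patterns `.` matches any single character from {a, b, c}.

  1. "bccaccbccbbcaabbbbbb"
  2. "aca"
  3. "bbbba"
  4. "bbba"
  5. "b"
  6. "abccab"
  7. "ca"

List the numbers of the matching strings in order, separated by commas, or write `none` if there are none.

1 → match
2 → match
3 → match
4 → match
5 → match
6 → match
7 → match

1, 2, 3, 4, 5, 6, 7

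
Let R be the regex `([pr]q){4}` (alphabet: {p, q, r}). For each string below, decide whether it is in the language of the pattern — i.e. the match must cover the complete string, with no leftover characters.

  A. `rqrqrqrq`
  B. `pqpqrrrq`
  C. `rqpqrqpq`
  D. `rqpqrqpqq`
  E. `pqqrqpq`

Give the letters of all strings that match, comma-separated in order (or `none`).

A → match
B → no match
C → match
D → no match
E → no match

A, C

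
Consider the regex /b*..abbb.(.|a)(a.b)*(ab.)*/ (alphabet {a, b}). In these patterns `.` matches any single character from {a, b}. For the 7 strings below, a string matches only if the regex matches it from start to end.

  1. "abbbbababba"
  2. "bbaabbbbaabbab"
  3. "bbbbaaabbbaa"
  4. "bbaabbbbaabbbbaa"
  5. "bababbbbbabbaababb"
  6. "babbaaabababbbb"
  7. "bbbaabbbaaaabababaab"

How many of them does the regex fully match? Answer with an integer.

1. "abbbbababba" → no match
2 → no match
3. "bbbbaaabbbaa" → match
4 → no match
5 → match
6 → no match
7 → no match
Total matched: 2

2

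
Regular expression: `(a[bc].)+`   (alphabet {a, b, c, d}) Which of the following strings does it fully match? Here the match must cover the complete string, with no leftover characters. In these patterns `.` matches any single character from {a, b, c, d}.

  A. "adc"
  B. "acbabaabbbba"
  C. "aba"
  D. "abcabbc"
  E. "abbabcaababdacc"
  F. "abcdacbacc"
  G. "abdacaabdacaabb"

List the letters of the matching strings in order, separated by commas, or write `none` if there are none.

C, G

A → no match
B → no match
C → match
D → no match
E → no match
F → no match
G → match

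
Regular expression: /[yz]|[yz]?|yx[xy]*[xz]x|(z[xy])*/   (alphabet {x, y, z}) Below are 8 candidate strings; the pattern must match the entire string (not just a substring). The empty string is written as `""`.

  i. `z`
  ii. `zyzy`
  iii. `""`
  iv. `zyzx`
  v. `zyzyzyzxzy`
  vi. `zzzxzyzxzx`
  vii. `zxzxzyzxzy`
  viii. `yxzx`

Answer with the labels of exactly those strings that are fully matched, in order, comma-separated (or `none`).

i → match
ii → match
iii → match
iv → match
v → match
vi → no match
vii → match
viii → match

i, ii, iii, iv, v, vii, viii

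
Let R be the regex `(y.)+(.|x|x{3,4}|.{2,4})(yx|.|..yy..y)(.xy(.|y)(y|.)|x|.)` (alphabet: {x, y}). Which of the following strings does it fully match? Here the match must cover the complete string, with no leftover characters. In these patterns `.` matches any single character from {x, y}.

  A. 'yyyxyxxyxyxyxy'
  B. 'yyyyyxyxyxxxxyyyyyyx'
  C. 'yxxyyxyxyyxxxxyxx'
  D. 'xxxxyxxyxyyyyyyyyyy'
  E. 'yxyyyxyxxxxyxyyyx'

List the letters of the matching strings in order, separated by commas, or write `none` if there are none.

A, B

A → match
B → match
C → no match
D → no match — must start with 'y'
E → no match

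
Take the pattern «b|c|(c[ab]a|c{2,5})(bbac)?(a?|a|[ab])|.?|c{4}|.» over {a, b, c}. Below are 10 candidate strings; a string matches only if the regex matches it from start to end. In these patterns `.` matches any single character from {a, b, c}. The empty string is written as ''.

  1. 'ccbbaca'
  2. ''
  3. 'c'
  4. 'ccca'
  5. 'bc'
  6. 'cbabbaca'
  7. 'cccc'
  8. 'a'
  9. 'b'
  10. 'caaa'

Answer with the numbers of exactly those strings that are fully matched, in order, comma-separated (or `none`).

1 → match
2 → match
3 → match
4 → match
5 → no match
6 → match
7 → match
8 → match
9 → match
10 → match

1, 2, 3, 4, 6, 7, 8, 9, 10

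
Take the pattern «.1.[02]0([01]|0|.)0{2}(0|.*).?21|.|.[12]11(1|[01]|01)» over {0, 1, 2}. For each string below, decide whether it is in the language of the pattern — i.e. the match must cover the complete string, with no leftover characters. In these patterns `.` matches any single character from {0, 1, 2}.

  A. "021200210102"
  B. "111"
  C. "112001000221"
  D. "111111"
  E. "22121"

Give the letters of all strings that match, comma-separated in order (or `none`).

A → no match
B → no match
C → match
D → no match
E → no match

C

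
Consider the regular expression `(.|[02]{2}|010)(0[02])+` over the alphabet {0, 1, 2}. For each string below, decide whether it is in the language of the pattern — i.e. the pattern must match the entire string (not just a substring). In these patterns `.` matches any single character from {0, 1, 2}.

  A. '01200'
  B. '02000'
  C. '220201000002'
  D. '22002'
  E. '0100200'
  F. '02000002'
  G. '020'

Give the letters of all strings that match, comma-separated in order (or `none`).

E, F

A → no match
B → no match
C → no match
D → no match
E → match
F → match
G → no match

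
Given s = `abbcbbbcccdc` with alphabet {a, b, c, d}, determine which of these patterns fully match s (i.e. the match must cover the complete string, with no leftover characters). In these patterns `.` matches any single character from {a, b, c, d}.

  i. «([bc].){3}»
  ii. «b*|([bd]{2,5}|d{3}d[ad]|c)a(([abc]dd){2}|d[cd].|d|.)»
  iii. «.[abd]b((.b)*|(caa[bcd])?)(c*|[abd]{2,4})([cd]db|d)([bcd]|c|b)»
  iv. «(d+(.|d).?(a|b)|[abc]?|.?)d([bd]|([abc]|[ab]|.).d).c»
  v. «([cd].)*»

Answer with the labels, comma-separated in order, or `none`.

i → no match
ii → no match
iii → match
iv → no match
v → no match

iii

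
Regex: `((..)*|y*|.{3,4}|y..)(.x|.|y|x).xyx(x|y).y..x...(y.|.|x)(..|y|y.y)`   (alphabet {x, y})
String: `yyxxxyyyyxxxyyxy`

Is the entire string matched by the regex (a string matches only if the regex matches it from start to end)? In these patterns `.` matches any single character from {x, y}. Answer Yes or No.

No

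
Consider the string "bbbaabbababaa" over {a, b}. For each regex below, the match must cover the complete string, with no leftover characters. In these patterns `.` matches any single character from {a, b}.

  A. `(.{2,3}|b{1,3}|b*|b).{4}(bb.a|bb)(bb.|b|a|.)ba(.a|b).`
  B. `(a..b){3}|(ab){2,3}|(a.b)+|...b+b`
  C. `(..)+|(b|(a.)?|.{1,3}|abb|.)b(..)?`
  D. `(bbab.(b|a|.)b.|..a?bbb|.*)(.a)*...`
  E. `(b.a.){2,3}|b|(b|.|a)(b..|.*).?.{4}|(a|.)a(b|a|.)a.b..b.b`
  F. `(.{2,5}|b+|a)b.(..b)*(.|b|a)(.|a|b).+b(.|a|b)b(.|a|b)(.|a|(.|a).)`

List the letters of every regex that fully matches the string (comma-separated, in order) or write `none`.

A, D, E, F

A → match
B → no match
C → no match
D → match
E → match
F → match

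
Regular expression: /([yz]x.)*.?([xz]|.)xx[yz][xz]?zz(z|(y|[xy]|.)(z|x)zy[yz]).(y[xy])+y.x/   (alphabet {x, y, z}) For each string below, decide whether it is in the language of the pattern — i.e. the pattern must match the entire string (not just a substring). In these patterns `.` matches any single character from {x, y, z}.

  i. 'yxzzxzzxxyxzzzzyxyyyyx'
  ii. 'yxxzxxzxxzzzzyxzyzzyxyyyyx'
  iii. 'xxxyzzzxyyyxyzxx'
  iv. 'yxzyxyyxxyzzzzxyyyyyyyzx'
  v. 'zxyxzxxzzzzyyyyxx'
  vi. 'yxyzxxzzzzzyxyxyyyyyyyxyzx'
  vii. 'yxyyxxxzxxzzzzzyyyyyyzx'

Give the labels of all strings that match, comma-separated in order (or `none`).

i → match
ii → match
iii → no match
iv → match
v → match
vi → match
vii → match

i, ii, iv, v, vi, vii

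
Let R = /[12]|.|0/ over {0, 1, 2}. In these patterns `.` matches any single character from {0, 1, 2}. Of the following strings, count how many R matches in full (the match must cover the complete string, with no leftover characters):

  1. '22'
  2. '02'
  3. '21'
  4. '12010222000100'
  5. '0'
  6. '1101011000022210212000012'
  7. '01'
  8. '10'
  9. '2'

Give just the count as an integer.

2

1. '22' → no match
2. '02' → no match
3. '21' → no match
4 → no match
5. '0' → match
6 → no match
7. '01' → no match
8. '10' → no match
9. '2' → match
Total matched: 2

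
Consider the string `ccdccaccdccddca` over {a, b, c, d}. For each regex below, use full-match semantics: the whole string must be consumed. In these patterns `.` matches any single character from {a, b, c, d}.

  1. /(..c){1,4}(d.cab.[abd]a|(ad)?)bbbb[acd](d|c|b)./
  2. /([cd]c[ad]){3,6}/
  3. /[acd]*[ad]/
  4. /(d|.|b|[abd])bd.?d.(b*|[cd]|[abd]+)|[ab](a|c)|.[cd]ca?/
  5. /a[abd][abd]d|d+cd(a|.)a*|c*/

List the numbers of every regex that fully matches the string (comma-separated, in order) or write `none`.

2, 3

1 → no match
2 → match
3 → match
4 → no match
5 → no match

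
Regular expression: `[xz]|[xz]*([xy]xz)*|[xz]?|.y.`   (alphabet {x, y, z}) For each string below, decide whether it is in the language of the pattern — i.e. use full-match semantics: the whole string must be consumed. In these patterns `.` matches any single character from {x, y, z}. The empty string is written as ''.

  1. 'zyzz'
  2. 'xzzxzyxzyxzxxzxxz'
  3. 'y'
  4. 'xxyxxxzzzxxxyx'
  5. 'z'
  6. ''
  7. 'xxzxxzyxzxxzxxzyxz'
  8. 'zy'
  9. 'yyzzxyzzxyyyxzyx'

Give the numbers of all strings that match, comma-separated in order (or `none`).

2, 5, 6, 7

1 → no match
2 → match
3 → no match
4 → no match
5 → match
6 → match
7 → match
8 → no match
9 → no match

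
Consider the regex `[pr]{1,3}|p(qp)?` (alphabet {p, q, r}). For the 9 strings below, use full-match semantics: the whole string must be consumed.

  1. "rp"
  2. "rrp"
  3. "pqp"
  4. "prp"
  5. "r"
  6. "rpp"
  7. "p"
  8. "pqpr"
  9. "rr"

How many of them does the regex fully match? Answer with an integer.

8

1. "rp" → match
2. "rrp" → match
3. "pqp" → match
4. "prp" → match
5. "r" → match
6. "rpp" → match
7. "p" → match
8. "pqpr" → no match
9. "rr" → match
Total matched: 8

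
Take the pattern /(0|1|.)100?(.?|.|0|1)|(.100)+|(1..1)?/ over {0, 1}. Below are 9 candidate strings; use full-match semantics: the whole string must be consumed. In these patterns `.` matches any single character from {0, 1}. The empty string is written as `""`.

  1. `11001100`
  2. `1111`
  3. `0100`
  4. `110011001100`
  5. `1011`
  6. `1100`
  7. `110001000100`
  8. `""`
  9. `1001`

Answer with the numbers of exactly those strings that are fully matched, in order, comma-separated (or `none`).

1 → match
2 → match
3 → match
4 → match
5 → match
6 → match
7 → match
8 → match
9 → match

1, 2, 3, 4, 5, 6, 7, 8, 9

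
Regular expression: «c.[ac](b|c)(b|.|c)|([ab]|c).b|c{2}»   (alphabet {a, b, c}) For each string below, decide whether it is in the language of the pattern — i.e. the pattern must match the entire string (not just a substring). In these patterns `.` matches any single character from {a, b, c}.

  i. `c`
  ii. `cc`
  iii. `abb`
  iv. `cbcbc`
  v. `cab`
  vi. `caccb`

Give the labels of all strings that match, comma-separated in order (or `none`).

i. `c` → no match
ii. `cc` → match
iii. `abb` → match
iv. `cbcbc` → match
v. `cab` → match
vi. `caccb` → match

ii, iii, iv, v, vi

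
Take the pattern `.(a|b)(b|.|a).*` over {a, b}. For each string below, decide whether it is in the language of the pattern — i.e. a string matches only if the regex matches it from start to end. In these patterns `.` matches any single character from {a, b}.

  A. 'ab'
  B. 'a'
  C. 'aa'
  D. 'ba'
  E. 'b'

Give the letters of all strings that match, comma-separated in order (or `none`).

none

A → no match
B → no match
C → no match
D → no match
E → no match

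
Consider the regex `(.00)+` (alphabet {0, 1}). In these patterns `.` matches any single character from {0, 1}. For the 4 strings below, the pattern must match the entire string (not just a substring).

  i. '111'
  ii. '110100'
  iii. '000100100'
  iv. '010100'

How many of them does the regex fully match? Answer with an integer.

i. '111' → no match — must end with '00'
ii. '110100' → no match
iii. '000100100' → match
iv. '010100' → no match
Total matched: 1

1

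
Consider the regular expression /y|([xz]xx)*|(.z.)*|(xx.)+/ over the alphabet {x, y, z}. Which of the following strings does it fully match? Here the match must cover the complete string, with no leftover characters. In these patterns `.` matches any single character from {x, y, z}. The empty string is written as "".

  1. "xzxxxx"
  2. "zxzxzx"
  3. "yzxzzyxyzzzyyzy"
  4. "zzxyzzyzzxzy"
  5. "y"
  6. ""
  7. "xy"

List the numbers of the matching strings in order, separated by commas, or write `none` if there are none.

4, 5, 6

1 → no match
2 → no match
3 → no match
4 → match
5 → match
6 → match
7 → no match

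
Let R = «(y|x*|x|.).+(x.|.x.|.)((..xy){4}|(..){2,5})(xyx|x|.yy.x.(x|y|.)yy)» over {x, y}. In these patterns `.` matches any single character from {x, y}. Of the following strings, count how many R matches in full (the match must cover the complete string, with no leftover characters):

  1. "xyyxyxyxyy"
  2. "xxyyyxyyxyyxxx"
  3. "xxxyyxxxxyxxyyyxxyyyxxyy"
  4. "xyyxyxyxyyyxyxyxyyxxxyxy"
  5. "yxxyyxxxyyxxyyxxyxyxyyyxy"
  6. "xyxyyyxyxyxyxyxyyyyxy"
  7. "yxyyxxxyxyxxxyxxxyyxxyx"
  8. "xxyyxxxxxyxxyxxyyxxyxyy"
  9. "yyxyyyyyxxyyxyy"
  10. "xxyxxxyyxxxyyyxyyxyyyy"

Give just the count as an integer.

1. "xyyxyxyxyy" → no match
2 → match
3 → no match
4 → no match
5 → no match
6 → no match
7 → match
8 → match
9 → no match
10 → no match
Total matched: 3

3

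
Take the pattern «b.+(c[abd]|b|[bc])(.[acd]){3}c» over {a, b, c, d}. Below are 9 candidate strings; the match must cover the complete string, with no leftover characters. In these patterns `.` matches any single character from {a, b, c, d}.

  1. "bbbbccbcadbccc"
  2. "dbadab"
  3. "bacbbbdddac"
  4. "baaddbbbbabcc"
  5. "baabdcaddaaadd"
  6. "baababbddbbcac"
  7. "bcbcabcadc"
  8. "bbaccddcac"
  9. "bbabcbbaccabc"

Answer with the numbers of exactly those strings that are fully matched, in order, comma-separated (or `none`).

1 → no match
2 → no match — must start with "b"
3 → no match
4 → no match
5 → no match — must end with "c"
6 → no match
7 → match
8 → no match
9 → no match

7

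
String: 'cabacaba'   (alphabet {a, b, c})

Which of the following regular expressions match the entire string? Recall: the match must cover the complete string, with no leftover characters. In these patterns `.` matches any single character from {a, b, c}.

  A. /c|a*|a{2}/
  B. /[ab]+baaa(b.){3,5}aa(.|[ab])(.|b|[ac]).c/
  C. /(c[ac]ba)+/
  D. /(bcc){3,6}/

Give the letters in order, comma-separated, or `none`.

C

A → no match
B → no match — must end with 'c'
C → match
D → no match — must start with 'bcc'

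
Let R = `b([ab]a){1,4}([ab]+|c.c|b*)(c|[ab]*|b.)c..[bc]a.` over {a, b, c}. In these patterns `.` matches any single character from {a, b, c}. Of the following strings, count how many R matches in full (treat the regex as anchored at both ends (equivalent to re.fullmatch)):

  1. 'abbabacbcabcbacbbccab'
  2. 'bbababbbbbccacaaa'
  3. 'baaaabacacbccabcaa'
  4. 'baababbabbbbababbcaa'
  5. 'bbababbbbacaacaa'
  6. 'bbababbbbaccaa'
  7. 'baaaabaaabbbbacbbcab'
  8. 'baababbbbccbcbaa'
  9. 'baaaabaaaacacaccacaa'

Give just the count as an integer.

1 → no match — must start with 'b'
2 → no match
3 → match
4 → no match
5 → match
6 → no match
7 → match
8 → match
9 → no match
Total matched: 4

4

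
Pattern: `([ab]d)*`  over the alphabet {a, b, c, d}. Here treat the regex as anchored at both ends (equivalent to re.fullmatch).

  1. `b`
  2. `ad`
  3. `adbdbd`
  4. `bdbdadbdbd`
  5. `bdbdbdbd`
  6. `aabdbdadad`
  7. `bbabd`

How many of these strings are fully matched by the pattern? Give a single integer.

4

1 → no match
2 → match
3 → match
4 → match
5 → match
6 → no match
7 → no match
Total matched: 4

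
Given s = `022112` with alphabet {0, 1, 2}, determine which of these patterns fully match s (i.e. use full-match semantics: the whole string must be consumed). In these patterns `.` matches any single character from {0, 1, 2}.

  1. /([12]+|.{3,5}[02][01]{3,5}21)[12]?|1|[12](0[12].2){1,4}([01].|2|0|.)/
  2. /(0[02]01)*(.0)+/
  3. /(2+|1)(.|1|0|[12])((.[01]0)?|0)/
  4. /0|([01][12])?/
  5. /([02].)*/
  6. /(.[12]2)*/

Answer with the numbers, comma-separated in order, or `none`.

6

1 → no match
2 → no match — must end with `0`
3 → no match
4 → no match
5 → no match
6 → match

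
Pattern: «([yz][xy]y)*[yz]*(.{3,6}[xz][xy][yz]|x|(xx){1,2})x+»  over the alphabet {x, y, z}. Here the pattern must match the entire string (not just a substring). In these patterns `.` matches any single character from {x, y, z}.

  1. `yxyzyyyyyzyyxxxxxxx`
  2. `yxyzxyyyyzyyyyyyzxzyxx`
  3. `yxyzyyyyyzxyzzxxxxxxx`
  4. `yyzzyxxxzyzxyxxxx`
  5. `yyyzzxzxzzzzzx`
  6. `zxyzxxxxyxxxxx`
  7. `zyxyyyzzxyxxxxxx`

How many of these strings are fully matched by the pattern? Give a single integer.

5

1 → match
2 → no match
3 → match
4 → match
5 → no match
6 → match
7 → match
Total matched: 5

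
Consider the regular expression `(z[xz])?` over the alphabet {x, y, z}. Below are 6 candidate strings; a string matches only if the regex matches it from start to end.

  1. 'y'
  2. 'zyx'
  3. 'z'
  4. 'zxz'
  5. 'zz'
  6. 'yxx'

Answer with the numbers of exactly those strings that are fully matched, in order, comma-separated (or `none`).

5

1. 'y' → no match
2. 'zyx' → no match
3. 'z' → no match
4. 'zxz' → no match
5. 'zz' → match
6. 'yxx' → no match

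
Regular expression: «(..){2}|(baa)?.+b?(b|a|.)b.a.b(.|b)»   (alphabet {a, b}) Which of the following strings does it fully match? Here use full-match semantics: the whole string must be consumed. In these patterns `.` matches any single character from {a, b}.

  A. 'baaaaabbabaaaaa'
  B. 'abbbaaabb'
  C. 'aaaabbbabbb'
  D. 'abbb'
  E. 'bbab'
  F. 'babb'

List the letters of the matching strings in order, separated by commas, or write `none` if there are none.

B, C, D, E, F

A → no match
B → match
C → match
D → match
E → match
F → match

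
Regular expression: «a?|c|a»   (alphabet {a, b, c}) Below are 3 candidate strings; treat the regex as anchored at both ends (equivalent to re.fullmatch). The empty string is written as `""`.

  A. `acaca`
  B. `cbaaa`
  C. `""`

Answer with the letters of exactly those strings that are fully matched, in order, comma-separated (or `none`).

A → no match
B → no match
C → match

C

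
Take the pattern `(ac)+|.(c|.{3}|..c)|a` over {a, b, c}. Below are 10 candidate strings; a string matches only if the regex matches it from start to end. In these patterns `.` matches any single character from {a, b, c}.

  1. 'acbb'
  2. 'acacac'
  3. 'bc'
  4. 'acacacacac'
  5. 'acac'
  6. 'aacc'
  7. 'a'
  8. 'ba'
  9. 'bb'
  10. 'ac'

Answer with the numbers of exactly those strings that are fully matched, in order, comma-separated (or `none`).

1, 2, 3, 4, 5, 6, 7, 10

1 → match
2 → match
3 → match
4 → match
5 → match
6 → match
7 → match
8 → no match
9 → no match
10 → match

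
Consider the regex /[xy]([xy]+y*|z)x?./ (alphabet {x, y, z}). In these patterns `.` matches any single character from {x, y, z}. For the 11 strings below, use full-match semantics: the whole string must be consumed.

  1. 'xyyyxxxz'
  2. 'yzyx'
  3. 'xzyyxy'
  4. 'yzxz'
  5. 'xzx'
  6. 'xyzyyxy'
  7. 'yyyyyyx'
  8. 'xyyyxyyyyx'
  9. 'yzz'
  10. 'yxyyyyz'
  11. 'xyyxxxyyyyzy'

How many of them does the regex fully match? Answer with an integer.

1 → match
2 → no match
3 → no match
4 → match
5 → match
6 → no match
7 → match
8 → match
9 → match
10 → match
11 → no match
Total matched: 7

7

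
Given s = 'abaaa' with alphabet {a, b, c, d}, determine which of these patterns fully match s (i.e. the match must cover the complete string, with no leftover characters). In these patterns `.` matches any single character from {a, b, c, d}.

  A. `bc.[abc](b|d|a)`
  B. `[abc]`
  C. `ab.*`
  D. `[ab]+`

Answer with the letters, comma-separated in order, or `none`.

A → no match — must start with 'bc'
B → no match
C → match
D → match

C, D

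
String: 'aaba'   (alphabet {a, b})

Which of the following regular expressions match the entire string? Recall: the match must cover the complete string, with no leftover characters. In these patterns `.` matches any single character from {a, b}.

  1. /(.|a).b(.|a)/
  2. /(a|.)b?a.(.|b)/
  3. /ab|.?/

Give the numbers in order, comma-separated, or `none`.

1 → match
2 → match
3 → no match

1, 2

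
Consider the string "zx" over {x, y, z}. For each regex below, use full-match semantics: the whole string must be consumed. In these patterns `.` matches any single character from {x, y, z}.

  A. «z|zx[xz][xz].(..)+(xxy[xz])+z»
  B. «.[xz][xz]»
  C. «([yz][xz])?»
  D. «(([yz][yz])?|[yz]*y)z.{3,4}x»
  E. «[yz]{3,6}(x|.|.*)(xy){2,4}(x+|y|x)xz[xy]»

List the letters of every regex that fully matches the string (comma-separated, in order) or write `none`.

A → no match — must end with "z"
B → no match
C → match
D → no match
E → no match

C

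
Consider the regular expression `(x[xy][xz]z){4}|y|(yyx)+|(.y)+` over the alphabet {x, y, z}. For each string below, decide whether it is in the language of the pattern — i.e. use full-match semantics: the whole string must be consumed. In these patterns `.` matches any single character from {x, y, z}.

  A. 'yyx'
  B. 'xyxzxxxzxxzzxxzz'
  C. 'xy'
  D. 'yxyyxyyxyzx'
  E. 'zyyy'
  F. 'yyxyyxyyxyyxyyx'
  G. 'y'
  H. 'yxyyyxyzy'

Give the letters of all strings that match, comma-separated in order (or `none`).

A → match
B → match
C → match
D → no match
E → match
F → match
G → match
H → no match

A, B, C, E, F, G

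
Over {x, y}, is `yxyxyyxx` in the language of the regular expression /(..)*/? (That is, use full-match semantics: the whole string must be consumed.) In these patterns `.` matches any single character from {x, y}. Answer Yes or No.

Yes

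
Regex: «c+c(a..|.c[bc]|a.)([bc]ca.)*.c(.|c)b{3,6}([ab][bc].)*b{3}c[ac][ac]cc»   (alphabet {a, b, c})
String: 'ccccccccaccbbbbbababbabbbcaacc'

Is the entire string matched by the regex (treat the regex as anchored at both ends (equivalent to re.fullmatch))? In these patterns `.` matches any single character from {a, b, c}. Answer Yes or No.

Yes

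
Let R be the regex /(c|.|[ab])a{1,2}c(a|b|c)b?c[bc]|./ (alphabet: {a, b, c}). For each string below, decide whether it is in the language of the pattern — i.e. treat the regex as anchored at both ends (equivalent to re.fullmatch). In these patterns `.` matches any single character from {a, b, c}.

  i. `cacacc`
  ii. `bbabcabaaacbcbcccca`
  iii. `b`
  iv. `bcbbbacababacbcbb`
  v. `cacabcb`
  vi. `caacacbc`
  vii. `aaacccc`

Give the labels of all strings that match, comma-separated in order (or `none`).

i, iii, v, vii

i → match
ii → no match
iii → match
iv → no match
v → match
vi → no match
vii → match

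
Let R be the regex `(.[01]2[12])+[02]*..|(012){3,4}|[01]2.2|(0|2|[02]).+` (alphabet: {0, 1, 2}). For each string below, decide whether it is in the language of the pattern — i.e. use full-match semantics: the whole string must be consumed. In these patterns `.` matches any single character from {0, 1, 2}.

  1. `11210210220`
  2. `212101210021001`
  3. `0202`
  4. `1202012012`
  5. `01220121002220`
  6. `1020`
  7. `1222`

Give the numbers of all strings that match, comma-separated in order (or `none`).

2, 3, 5, 7

1. `11210210220` → no match
2 → match
3. `0202` → match
4. `1202012012` → no match
5 → match
6. `1020` → no match
7. `1222` → match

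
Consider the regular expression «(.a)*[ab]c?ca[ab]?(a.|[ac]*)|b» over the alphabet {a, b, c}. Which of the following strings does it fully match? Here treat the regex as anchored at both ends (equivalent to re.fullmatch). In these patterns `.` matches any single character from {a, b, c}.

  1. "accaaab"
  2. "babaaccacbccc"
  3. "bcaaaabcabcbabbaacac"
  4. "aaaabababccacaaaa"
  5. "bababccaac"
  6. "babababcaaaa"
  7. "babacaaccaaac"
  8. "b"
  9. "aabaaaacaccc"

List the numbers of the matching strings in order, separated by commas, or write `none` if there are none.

1. "accaaab" → match
2 → no match
3 → no match
4 → match
5. "bababccaac" → match
6. "babababcaaaa" → match
7 → match
8. "b" → match
9. "aabaaaacaccc" → match

1, 4, 5, 6, 7, 8, 9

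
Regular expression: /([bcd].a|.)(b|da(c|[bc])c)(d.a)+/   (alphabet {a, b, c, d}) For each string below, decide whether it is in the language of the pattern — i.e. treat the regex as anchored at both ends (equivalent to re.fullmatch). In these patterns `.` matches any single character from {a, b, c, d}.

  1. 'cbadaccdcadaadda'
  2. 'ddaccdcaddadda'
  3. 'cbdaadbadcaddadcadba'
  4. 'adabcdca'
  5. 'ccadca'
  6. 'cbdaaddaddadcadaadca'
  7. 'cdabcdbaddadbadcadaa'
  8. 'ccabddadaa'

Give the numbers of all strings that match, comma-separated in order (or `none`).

1 → match
2 → match
3 → match
4 → match
5 → no match
6 → match
7 → match
8 → match

1, 2, 3, 4, 6, 7, 8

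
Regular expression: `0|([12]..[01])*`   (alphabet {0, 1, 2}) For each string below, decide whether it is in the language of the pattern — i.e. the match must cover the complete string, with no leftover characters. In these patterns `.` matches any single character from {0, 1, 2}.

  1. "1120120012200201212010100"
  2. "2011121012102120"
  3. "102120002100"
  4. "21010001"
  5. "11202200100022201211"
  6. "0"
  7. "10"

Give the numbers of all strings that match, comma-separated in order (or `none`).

2, 3, 5, 6

1 → no match
2 → match
3 → match
4 → no match
5 → match
6 → match
7 → no match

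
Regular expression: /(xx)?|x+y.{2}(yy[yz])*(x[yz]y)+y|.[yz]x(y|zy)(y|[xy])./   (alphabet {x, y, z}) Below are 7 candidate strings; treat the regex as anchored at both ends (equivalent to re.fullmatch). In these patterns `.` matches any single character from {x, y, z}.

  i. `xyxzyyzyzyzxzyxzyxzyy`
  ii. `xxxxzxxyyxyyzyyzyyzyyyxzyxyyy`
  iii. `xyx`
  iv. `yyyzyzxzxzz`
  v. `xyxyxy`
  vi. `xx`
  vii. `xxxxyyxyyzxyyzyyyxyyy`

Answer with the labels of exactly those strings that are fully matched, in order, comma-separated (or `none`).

i → no match
ii → no match
iii. `xyx` → no match
iv. `yyyzyzxzxzz` → no match
v. `xyxyxy` → match
vi. `xx` → match
vii → no match

v, vi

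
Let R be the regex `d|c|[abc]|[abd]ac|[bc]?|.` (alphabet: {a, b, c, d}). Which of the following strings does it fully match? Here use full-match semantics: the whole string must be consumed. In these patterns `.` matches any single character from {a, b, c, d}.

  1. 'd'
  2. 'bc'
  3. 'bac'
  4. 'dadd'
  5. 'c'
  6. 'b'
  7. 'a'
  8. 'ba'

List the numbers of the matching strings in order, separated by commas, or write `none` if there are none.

1, 3, 5, 6, 7

1 → match
2 → no match
3 → match
4 → no match
5 → match
6 → match
7 → match
8 → no match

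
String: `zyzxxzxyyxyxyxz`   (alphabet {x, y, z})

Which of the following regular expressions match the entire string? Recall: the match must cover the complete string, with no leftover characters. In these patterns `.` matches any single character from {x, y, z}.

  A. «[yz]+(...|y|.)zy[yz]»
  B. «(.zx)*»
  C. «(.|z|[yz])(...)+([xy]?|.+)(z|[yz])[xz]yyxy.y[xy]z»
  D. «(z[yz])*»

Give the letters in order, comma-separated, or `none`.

C

A → no match
B → no match
C → match
D → no match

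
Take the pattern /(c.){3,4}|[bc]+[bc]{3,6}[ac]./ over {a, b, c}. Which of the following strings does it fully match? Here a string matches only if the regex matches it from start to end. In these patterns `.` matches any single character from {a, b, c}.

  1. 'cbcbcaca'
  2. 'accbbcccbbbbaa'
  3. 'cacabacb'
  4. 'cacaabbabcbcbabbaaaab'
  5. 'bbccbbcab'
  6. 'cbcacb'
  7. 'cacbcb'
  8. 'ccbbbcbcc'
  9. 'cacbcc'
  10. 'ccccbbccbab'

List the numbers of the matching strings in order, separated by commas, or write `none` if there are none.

1. 'cbcbcaca' → match
2 → no match
3. 'cacabacb' → no match
4 → no match
5. 'bbccbbcab' → match
6. 'cbcacb' → match
7. 'cacbcb' → match
8. 'ccbbbcbcc' → match
9. 'cacbcc' → match
10. 'ccccbbccbab' → match

1, 5, 6, 7, 8, 9, 10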